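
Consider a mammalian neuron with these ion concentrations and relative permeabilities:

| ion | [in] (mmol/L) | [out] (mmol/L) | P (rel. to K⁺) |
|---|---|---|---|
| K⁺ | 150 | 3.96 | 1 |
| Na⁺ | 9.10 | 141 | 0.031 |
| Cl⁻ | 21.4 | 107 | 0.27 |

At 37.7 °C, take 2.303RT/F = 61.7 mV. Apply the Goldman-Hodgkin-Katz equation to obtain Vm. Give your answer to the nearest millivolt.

Vm = 61.7 · log₁₀[(Σ P·[cation]ₒ + Σ P·[anion]ᵢ) / (Σ P·[cation]ᵢ + Σ P·[anion]ₒ)]
Numerator = 1×3.96 + 0.031×141 + 0.27×21.4 = 14.11
Denominator = 1×150 + 0.031×9.10 + 0.27×107 = 179.2
Vm = 61.7 · log₁₀(0.078746) = 61.7 × (-1.1038) = -68.10 mV

-68 mV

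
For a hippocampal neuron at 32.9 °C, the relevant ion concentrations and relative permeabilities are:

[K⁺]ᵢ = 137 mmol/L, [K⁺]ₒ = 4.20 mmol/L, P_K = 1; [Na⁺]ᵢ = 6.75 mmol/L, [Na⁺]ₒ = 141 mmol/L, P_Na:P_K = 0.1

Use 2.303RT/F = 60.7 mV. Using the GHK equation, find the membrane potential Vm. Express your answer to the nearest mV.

-53 mV

Vm = 60.7 · log₁₀[(Σ P·[cation]ₒ + Σ P·[anion]ᵢ) / (Σ P·[cation]ᵢ + Σ P·[anion]ₒ)]
Numerator = 1×4.20 + 0.1×141 = 18.3
Denominator = 1×137 + 0.1×6.75 = 137.7
Vm = 60.7 · log₁₀(0.13292) = 60.7 × (-0.8764) = -53.20 mV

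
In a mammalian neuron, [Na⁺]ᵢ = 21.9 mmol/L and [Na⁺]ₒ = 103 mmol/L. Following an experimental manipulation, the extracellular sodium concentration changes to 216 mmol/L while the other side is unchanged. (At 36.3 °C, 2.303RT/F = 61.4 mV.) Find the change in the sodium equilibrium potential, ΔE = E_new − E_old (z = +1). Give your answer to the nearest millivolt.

E_old = (61.4/1)·log₁₀(103/21.9) = 41.28 mV
E_new = (61.4/1)·log₁₀(216/21.9) = 61.03 mV
ΔE = 61.03 − (41.28) = 19.75 mV

20 mV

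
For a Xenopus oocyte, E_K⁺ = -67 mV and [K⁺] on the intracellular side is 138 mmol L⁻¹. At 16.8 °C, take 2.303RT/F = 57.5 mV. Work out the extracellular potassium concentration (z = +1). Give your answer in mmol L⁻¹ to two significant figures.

9.4 mmol L⁻¹

Nernst: E = (57.5/1) · log₁₀([out]/[in]), so log₁₀([out]/[in]) = -67.0 × 1 / 57.5 = -1.1652.
[out]/[in] = 10^(-1.1652) = 0.06836.
[out] = 0.06836 × 138 = 9.433 mmol L⁻¹.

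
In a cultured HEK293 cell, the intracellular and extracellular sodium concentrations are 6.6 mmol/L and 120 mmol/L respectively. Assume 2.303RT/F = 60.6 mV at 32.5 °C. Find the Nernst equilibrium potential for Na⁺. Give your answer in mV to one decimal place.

76.3 mV

E = (60.6/z) · log₁₀([Na⁺]_out/[Na⁺]_in) with z = +1.
= (60.6/1) · log₁₀(120/6.6) = 60.60 · log₁₀(18.18)
= 60.60 · (1.2596) = 76.33 mV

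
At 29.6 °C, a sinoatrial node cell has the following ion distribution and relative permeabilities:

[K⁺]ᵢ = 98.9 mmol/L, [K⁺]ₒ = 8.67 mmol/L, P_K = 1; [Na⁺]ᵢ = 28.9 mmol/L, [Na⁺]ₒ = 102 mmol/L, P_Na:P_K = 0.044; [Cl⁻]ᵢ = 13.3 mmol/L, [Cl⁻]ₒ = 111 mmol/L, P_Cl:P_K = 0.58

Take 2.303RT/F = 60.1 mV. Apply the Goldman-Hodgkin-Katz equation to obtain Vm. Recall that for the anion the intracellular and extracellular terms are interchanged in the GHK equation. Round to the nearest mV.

Vm = 60.1 · log₁₀[(Σ P·[cation]ₒ + Σ P·[anion]ᵢ) / (Σ P·[cation]ᵢ + Σ P·[anion]ₒ)]
Numerator = 1×8.67 + 0.044×102 + 0.58×13.3 = 20.87
Denominator = 1×98.9 + 0.044×28.9 + 0.58×111 = 164.6
Vm = 60.1 · log₁₀(0.12684) = 60.1 × (-0.8967) = -53.89 mV

-54 mV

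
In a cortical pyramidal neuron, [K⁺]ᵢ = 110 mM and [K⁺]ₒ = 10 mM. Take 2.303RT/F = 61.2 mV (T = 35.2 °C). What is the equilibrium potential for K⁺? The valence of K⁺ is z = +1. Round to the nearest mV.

-64 mV

E = (61.2/z) · log₁₀([K⁺]_out/[K⁺]_in) with z = +1.
= (61.2/1) · log₁₀(10/110) = 61.20 · log₁₀(0.09091)
= 61.20 · (-1.0414) = -63.73 mV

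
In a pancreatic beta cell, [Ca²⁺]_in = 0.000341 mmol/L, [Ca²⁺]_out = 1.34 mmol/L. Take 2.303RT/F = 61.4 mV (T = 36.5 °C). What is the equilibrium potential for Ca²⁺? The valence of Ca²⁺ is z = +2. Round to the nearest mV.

110 mV

E = (61.4/z) · log₁₀([Ca²⁺]_out/[Ca²⁺]_in) with z = +2.
= (61.4/2) · log₁₀(1.34/0.000341) = 30.70 · log₁₀(3930)
= 30.70 · (3.5944) = 110.35 mV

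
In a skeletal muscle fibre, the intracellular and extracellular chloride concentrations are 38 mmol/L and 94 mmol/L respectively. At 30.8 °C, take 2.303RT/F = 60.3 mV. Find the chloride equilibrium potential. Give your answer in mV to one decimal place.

E = (60.3/z) · log₁₀([Cl⁻]_out/[Cl⁻]_in) with z = -1.
For an anion, dividing by z = -1 reverses the sign.
= (60.3/-1) · log₁₀(94/38) = -60.30 · log₁₀(2.474)
= -60.30 · (0.3933) = -23.72 mV

-23.7 mV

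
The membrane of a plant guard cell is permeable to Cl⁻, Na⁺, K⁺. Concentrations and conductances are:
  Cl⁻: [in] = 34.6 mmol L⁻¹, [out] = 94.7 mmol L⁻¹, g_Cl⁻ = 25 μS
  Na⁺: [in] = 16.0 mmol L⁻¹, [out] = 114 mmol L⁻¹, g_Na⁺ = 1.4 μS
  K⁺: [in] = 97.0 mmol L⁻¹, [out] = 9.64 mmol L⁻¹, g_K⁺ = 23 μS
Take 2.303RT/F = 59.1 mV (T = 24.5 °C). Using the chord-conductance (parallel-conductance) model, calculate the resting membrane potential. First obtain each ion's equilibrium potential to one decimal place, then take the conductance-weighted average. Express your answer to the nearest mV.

-39 mV

E_Cl⁻ = (59.1/-1)·log₁₀(94.7/34.6) = -25.8 mV
E_Na⁺ = (59.1/1)·log₁₀(114/16.0) = 50.4 mV
E_K⁺ = (59.1/1)·log₁₀(9.64/97.0) = -59.3 mV
Vm = (Σ gᵢEᵢ)/(Σ gᵢ) = (25·-25.8 + 1.4·50.4 + 23·-59.3) / (25 + 1.4 + 23)
= -1938.34 / 49.4 = -39.24 mV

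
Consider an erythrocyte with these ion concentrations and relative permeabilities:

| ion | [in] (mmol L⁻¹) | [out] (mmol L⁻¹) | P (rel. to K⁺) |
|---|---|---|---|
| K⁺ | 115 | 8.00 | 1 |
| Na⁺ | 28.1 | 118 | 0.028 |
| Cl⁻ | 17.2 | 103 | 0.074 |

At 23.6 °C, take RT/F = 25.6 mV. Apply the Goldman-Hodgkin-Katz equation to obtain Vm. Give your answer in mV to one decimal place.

Vm = 25.6 · ln[(Σ P·[cation]ₒ + Σ P·[anion]ᵢ) / (Σ P·[cation]ᵢ + Σ P·[anion]ₒ)]
Numerator = 1×8.00 + 0.028×118 + 0.074×17.2 = 12.58
Denominator = 1×115 + 0.028×28.1 + 0.074×103 = 123.4
Vm = 25.6 · ln(0.10191) = 25.6 × (-2.2836) = -58.46 mV

-58.5 mV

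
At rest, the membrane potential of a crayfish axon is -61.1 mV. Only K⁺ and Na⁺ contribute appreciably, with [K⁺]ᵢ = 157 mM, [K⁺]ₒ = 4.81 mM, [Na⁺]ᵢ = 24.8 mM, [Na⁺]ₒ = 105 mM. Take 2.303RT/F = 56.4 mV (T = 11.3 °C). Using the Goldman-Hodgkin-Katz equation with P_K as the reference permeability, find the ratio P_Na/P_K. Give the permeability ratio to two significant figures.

0.079

Let α = P_Na/P_K. GHK: Vm = 56.4·log₁₀[(Kₒ + α·Naₒ)/(Kᵢ + α·Naᵢ)].
10^(Vm/56.4) = 10^(-61.1/56.4) = 0.08254
So 0.08254·(Kᵢ + α·Naᵢ) = Kₒ + α·Naₒ → α = (0.08254·157.0 − 4.81) / (105.0 − 0.08254·24.8)
α = (12.96 − 4.81) / (105.0 − 2.047) = 8.149/103 = 0.07915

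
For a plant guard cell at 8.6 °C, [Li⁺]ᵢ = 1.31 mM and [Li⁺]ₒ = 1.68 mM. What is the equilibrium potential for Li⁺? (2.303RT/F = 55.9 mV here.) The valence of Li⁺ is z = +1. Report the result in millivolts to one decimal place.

6.0 mV

E = (55.9/z) · log₁₀([Li⁺]_out/[Li⁺]_in) with z = +1.
= (55.9/1) · log₁₀(1.68/1.31) = 55.90 · log₁₀(1.282)
= 55.90 · (0.1080) = 6.04 mV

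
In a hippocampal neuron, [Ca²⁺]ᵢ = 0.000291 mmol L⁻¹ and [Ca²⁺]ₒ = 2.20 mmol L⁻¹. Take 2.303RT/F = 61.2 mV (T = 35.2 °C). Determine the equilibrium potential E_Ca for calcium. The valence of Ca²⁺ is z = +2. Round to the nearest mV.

E = (61.2/z) · log₁₀([Ca²⁺]_out/[Ca²⁺]_in) with z = +2.
= (61.2/2) · log₁₀(2.20/0.000291) = 30.60 · log₁₀(7560)
= 30.60 · (3.8785) = 118.68 mV

119 mV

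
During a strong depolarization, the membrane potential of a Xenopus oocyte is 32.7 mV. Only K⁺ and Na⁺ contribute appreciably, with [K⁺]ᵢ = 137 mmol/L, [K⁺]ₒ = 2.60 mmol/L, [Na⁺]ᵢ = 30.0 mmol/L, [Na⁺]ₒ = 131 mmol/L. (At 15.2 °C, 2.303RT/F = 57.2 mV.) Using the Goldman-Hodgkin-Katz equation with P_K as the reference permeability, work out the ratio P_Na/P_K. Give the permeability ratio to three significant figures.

Let α = P_Na/P_K. GHK: Vm = 57.2·log₁₀[(Kₒ + α·Naₒ)/(Kᵢ + α·Naᵢ)].
10^(Vm/57.2) = 10^(32.7/57.2) = 3.7297
So 3.7297·(Kᵢ + α·Naᵢ) = Kₒ + α·Naₒ → α = (3.7297·137.0 − 2.6) / (131.0 − 3.7297·30.0)
α = (511 − 2.6) / (131.0 − 111.9) = 508.4/19.11 = 26.61

26.6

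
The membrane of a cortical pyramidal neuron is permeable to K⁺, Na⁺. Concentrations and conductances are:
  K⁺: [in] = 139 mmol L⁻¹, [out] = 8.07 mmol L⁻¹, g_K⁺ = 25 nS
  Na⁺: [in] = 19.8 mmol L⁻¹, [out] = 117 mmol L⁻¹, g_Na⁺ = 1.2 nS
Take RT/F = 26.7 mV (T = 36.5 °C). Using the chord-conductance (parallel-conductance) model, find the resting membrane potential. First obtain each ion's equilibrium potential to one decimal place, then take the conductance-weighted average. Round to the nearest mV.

E_K⁺ = (26.7/1)·ln(8.07/139) = -76.0 mV
E_Na⁺ = (26.7/1)·ln(117/19.8) = 47.4 mV
Vm = (Σ gᵢEᵢ)/(Σ gᵢ) = (25·-76.0 + 1.2·47.4) / (25 + 1.2)
= -1843.12 / 26.2 = -70.35 mV

-70 mV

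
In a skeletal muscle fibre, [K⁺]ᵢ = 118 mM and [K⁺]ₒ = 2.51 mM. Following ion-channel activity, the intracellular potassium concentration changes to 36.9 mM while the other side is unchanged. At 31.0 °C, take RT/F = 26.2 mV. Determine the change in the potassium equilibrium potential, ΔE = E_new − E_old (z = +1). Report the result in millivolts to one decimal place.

30.5 mV

E_old = (26.2/1)·ln(2.51/118) = -100.88 mV
E_new = (26.2/1)·ln(2.51/36.9) = -70.42 mV
ΔE = -70.42 − (-100.88) = 30.46 mV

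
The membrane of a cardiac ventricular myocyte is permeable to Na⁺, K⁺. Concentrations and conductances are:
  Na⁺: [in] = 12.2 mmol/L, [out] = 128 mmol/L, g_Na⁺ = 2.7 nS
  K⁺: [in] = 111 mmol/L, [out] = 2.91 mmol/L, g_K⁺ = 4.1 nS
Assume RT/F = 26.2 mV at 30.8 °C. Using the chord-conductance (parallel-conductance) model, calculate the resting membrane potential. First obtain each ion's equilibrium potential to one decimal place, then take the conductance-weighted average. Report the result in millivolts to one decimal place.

-33.1 mV

E_Na⁺ = (26.2/1)·ln(128/12.2) = 61.6 mV
E_K⁺ = (26.2/1)·ln(2.91/111) = -95.4 mV
Vm = (Σ gᵢEᵢ)/(Σ gᵢ) = (2.7·61.6 + 4.1·-95.4) / (2.7 + 4.1)
= -224.82 / 6.8 = -33.06 mV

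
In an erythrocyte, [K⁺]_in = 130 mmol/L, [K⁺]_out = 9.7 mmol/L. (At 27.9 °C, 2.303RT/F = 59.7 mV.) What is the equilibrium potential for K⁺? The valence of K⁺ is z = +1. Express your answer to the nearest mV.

E = (59.7/z) · log₁₀([K⁺]_out/[K⁺]_in) with z = +1.
= (59.7/1) · log₁₀(9.7/130) = 59.70 · log₁₀(0.07462)
= 59.70 · (-1.1272) = -67.29 mV

-67 mV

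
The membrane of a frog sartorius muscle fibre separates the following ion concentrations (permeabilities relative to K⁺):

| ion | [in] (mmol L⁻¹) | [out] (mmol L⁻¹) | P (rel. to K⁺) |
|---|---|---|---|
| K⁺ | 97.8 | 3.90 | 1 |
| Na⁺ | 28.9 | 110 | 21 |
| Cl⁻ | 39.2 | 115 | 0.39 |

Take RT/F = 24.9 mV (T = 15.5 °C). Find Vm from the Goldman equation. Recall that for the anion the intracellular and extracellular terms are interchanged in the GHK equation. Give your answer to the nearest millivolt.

Vm = 24.9 · ln[(Σ P·[cation]ₒ + Σ P·[anion]ᵢ) / (Σ P·[cation]ᵢ + Σ P·[anion]ₒ)]
Numerator = 1×3.90 + 21×110 + 0.39×39.2 = 2329
Denominator = 1×97.8 + 21×28.9 + 0.39×115 = 749.5
Vm = 24.9 · ln(3.1074) = 24.9 × (1.1338) = 28.23 mV

28 mV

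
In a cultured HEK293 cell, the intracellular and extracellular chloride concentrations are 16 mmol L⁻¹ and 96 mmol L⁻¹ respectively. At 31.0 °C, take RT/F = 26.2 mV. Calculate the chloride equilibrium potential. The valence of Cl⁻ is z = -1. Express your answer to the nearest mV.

E = (26.2/z) · ln([Cl⁻]_out/[Cl⁻]_in) with z = -1.
For an anion, dividing by z = -1 reverses the sign.
= (26.2/-1) · ln(96/16) = -26.20 · ln(6)
= -26.20 · (1.7918) = -46.94 mV

-47 mV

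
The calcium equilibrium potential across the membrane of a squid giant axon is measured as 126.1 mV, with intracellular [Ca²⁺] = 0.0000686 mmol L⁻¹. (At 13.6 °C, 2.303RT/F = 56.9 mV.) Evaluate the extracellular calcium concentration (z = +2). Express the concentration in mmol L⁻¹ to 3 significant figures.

1.86 mmol L⁻¹

Nernst: E = (56.9/2) · log₁₀([out]/[in]), so log₁₀([out]/[in]) = 126.1 × 2 / 56.9 = 4.4323.
[out]/[in] = 10^(4.4323) = 2.706e+04.
[out] = 2.706e+04 × 0.0000686 = 1.856 mmol L⁻¹.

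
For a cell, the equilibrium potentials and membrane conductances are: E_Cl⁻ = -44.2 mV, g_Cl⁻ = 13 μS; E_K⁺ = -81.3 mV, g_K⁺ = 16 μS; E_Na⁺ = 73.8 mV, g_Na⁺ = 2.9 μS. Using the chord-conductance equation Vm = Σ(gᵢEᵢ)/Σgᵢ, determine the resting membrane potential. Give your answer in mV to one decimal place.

-52.1 mV

Σ gᵢEᵢ = 13·(-44.2) + 16·(-81.3) + 2.9·(73.8) = -1661.38
Σ gᵢ = 13 + 16 + 2.9 = 31.9
Vm = -1661.38 / 31.9 = -52.08 mV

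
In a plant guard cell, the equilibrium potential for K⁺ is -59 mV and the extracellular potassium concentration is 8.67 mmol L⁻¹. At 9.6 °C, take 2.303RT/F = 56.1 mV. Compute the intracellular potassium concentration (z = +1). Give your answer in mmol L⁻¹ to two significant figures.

98 mmol L⁻¹

Nernst: E = (56.1/1) · log₁₀([out]/[in]), so log₁₀([out]/[in]) = -59.0 × 1 / 56.1 = -1.0517.
[out]/[in] = 10^(-1.0517) = 0.08878.
[in] = 8.67 / 0.08878 = 97.66 mmol L⁻¹.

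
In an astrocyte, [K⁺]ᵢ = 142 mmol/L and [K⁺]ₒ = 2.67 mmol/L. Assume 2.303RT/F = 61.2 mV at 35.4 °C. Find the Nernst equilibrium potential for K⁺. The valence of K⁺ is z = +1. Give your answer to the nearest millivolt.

-106 mV

E = (61.2/z) · log₁₀([K⁺]_out/[K⁺]_in) with z = +1.
= (61.2/1) · log₁₀(2.67/142) = 61.20 · log₁₀(0.0188)
= 61.20 · (-1.7258) = -105.62 mV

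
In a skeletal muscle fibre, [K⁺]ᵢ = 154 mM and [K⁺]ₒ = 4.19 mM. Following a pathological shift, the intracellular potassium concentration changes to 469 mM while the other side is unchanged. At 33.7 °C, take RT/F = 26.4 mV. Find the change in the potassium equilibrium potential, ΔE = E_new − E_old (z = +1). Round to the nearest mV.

-29 mV

E_old = (26.4/1)·ln(4.19/154) = -95.15 mV
E_new = (26.4/1)·ln(4.19/469) = -124.55 mV
ΔE = -124.55 − (-95.15) = -29.40 mV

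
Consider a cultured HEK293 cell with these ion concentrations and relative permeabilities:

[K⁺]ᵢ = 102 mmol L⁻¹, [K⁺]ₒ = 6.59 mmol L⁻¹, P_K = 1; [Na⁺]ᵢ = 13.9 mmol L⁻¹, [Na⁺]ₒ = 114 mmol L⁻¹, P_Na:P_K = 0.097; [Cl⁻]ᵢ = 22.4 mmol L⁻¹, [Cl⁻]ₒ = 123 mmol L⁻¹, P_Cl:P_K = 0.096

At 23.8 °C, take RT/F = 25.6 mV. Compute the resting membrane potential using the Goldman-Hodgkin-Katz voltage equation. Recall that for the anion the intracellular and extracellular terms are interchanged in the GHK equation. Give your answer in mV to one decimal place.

-45.1 mV

Vm = 25.6 · ln[(Σ P·[cation]ₒ + Σ P·[anion]ᵢ) / (Σ P·[cation]ᵢ + Σ P·[anion]ₒ)]
Numerator = 1×6.59 + 0.097×114 + 0.096×22.4 = 19.8
Denominator = 1×102 + 0.097×13.9 + 0.096×123 = 115.2
Vm = 25.6 · ln(0.17193) = 25.6 × (-1.7607) = -45.07 mV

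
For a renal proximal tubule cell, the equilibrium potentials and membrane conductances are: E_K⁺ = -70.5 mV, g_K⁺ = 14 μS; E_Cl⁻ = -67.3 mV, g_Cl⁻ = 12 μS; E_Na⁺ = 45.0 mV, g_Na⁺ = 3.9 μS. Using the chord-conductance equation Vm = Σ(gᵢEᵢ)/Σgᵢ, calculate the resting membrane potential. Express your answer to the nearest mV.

Σ gᵢEᵢ = 14·(-70.5) + 12·(-67.3) + 3.9·(45.0) = -1619.10
Σ gᵢ = 14 + 12 + 3.9 = 29.9
Vm = -1619.10 / 29.9 = -54.15 mV

-54 mV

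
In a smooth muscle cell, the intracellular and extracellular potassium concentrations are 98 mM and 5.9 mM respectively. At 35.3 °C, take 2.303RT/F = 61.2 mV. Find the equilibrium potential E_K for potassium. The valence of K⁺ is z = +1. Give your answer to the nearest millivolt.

-75 mV

E = (61.2/z) · log₁₀([K⁺]_out/[K⁺]_in) with z = +1.
= (61.2/1) · log₁₀(5.9/98) = 61.20 · log₁₀(0.0602)
= 61.20 · (-1.2204) = -74.69 mV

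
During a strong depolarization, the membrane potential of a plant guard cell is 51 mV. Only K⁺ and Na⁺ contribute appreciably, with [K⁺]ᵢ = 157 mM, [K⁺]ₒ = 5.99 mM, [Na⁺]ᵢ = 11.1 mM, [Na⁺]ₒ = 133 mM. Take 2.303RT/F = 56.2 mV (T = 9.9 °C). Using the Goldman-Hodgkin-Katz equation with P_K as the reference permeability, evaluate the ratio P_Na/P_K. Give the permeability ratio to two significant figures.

29

Let α = P_Na/P_K. GHK: Vm = 56.2·log₁₀[(Kₒ + α·Naₒ)/(Kᵢ + α·Naᵢ)].
10^(Vm/56.2) = 10^(51.0/56.2) = 8.0812
So 8.0812·(Kᵢ + α·Naᵢ) = Kₒ + α·Naₒ → α = (8.0812·157.0 − 5.99) / (133.0 − 8.0812·11.1)
α = (1269 − 5.99) / (133.0 − 89.7) = 1263/43.3 = 29.16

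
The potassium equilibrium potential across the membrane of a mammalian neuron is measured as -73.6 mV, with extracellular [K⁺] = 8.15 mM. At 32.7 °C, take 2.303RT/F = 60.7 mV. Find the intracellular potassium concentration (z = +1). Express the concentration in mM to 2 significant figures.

Nernst: E = (60.7/1) · log₁₀([out]/[in]), so log₁₀([out]/[in]) = -73.6 × 1 / 60.7 = -1.2125.
[out]/[in] = 10^(-1.2125) = 0.0613.
[in] = 8.15 / 0.0613 = 132.9 mM.

130 mM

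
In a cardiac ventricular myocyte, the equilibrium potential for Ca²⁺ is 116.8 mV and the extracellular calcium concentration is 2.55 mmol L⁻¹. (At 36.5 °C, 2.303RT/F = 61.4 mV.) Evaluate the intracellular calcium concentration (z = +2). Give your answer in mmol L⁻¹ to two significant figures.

0.00040 mmol L⁻¹

Nernst: E = (61.4/2) · log₁₀([out]/[in]), so log₁₀([out]/[in]) = 116.8 × 2 / 61.4 = 3.8046.
[out]/[in] = 10^(3.8046) = 6376.
[in] = 2.55 / 6376 = 0.0003999 mmol L⁻¹.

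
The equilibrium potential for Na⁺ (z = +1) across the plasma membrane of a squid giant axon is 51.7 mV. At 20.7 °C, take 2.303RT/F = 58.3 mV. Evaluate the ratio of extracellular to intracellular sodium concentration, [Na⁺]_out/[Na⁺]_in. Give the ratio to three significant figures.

7.71

log₁₀([out]/[in]) = E·z/(58.3) = 51.7 × 1 / 58.3 = 0.8868
[out]/[in] = 10^(0.8868) = 7.705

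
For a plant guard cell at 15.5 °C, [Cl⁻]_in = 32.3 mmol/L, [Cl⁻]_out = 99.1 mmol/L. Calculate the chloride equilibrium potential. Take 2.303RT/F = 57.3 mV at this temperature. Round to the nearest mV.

-28 mV

E = (57.3/z) · log₁₀([Cl⁻]_out/[Cl⁻]_in) with z = -1.
For an anion, dividing by z = -1 reverses the sign.
= (57.3/-1) · log₁₀(99.1/32.3) = -57.30 · log₁₀(3.068)
= -57.30 · (0.4869) = -27.90 mV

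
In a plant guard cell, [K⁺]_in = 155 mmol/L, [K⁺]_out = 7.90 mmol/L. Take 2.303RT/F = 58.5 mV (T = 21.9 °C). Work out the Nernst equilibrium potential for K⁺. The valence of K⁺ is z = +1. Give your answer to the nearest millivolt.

-76 mV

E = (58.5/z) · log₁₀([K⁺]_out/[K⁺]_in) with z = +1.
= (58.5/1) · log₁₀(7.90/155) = 58.50 · log₁₀(0.05097)
= 58.50 · (-1.2927) = -75.62 mV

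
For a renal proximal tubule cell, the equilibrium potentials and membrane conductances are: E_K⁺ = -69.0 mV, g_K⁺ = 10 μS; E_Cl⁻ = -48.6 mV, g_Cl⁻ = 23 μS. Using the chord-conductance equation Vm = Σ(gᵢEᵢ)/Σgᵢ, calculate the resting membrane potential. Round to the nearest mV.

-55 mV

Σ gᵢEᵢ = 10·(-69.0) + 23·(-48.6) = -1807.80
Σ gᵢ = 10 + 23 = 33
Vm = -1807.80 / 33 = -54.78 mV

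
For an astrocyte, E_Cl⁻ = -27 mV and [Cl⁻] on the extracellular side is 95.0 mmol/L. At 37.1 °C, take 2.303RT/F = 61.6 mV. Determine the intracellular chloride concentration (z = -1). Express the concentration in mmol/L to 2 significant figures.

35 mmol/L

Nernst: E = (61.6/-1) · log₁₀([out]/[in]), so log₁₀([out]/[in]) = -27.0 × -1 / 61.6 = 0.4383.
[out]/[in] = 10^(0.4383) = 2.744.
[in] = 95.0 / 2.744 = 34.63 mmol/L.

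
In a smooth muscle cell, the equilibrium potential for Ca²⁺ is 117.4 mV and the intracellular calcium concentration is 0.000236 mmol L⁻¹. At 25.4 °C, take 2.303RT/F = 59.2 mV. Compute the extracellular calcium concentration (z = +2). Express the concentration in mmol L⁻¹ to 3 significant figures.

Nernst: E = (59.2/2) · log₁₀([out]/[in]), so log₁₀([out]/[in]) = 117.4 × 2 / 59.2 = 3.9662.
[out]/[in] = 10^(3.9662) = 9252.
[out] = 9252 × 0.000236 = 2.183 mmol L⁻¹.

2.18 mmol L⁻¹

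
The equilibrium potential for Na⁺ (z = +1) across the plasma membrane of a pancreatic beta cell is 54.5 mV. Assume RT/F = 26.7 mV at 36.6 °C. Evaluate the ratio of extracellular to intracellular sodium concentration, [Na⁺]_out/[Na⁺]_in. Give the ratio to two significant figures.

7.7

ln([out]/[in]) = E·z/(26.7) = 54.5 × 1 / 26.7 = 2.0412
[out]/[in] = e^(2.0412) = 7.7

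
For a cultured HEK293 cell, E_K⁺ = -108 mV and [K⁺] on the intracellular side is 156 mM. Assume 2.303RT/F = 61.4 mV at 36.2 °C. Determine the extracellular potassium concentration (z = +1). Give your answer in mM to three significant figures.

Nernst: E = (61.4/1) · log₁₀([out]/[in]), so log₁₀([out]/[in]) = -108.0 × 1 / 61.4 = -1.7590.
[out]/[in] = 10^(-1.7590) = 0.01742.
[out] = 0.01742 × 156 = 2.717 mM.

2.72 mM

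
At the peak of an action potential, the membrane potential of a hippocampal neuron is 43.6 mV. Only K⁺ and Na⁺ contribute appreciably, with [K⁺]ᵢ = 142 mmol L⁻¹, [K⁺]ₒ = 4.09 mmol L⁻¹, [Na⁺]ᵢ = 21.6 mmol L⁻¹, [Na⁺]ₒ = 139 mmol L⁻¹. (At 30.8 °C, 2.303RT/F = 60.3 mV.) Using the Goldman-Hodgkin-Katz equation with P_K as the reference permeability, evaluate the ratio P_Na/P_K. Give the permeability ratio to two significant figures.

Let α = P_Na/P_K. GHK: Vm = 60.3·log₁₀[(Kₒ + α·Naₒ)/(Kᵢ + α·Naᵢ)].
10^(Vm/60.3) = 10^(43.6/60.3) = 5.2851
So 5.2851·(Kᵢ + α·Naᵢ) = Kₒ + α·Naₒ → α = (5.2851·142.0 − 4.09) / (139.0 − 5.2851·21.6)
α = (750.5 − 4.09) / (139.0 − 114.2) = 746.4/24.84 = 30.05

30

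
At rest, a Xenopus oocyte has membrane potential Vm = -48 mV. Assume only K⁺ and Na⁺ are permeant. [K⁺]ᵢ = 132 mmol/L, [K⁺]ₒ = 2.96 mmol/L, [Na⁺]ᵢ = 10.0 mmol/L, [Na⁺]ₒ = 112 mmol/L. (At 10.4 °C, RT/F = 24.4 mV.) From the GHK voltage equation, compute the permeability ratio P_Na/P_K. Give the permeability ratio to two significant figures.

Let α = P_Na/P_K. GHK: Vm = 24.4·ln[(Kₒ + α·Naₒ)/(Kᵢ + α·Naᵢ)].
e^(Vm/24.4) = e^(-48.0/24.4) = 0.13985
So 0.13985·(Kᵢ + α·Naᵢ) = Kₒ + α·Naₒ → α = (0.13985·132.0 − 2.96) / (112.0 − 0.13985·10.0)
α = (18.46 − 2.96) / (112.0 − 1.398) = 15.5/110.6 = 0.1401

0.14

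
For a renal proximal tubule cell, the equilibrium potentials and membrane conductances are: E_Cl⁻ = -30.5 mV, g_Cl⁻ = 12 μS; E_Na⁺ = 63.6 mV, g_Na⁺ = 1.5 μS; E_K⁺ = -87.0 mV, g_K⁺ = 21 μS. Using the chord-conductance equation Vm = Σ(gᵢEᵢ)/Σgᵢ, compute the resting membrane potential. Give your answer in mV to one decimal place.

Σ gᵢEᵢ = 12·(-30.5) + 1.5·(63.6) + 21·(-87.0) = -2097.60
Σ gᵢ = 12 + 1.5 + 21 = 34.5
Vm = -2097.60 / 34.5 = -60.80 mV

-60.8 mV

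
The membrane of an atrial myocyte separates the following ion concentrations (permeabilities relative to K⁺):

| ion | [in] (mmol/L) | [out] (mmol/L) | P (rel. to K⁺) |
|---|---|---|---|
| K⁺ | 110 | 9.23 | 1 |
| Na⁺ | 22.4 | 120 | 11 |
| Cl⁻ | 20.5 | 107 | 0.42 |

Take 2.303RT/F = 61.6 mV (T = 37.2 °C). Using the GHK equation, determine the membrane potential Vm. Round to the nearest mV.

32 mV

Vm = 61.6 · log₁₀[(Σ P·[cation]ₒ + Σ P·[anion]ᵢ) / (Σ P·[cation]ᵢ + Σ P·[anion]ₒ)]
Numerator = 1×9.23 + 11×120 + 0.42×20.5 = 1338
Denominator = 1×110 + 11×22.4 + 0.42×107 = 401.3
Vm = 61.6 · log₁₀(3.3334) = 61.6 × (0.5229) = 32.21 mV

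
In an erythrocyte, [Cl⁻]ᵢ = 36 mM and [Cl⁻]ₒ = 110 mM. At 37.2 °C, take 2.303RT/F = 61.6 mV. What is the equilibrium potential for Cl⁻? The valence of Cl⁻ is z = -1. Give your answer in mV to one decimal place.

-29.9 mV

E = (61.6/z) · log₁₀([Cl⁻]_out/[Cl⁻]_in) with z = -1.
For an anion, dividing by z = -1 reverses the sign.
= (61.6/-1) · log₁₀(110/36) = -61.60 · log₁₀(3.056)
= -61.60 · (0.4851) = -29.88 mV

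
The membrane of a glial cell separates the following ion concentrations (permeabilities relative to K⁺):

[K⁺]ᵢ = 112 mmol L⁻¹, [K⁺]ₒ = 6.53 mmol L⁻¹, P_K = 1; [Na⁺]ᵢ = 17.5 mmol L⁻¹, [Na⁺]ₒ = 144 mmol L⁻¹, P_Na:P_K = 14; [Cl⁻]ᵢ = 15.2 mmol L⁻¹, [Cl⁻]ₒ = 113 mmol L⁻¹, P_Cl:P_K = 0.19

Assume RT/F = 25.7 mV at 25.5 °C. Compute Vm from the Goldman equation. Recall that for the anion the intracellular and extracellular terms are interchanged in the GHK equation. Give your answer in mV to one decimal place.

Vm = 25.7 · ln[(Σ P·[cation]ₒ + Σ P·[anion]ᵢ) / (Σ P·[cation]ᵢ + Σ P·[anion]ₒ)]
Numerator = 1×6.53 + 14×144 + 0.19×15.2 = 2025
Denominator = 1×112 + 14×17.5 + 0.19×113 = 378.5
Vm = 25.7 · ln(5.3516) = 25.7 × (1.6774) = 43.11 mV

43.1 mV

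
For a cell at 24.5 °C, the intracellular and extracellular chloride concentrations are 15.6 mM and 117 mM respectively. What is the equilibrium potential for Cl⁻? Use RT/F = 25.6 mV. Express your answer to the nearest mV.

E = (25.6/z) · ln([Cl⁻]_out/[Cl⁻]_in) with z = -1.
For an anion, dividing by z = -1 reverses the sign.
= (25.6/-1) · ln(117/15.6) = -25.60 · ln(7.5)
= -25.60 · (2.0149) = -51.58 mV

-52 mV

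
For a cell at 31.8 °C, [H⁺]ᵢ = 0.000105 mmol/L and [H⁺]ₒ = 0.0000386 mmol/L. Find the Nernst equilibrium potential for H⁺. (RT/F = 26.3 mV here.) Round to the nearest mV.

E = (26.3/z) · ln([H⁺]_out/[H⁺]_in) with z = +1.
= (26.3/1) · ln(0.0000386/0.000105) = 26.30 · ln(0.3676)
= 26.30 · (-1.0007) = -26.32 mV

-26 mV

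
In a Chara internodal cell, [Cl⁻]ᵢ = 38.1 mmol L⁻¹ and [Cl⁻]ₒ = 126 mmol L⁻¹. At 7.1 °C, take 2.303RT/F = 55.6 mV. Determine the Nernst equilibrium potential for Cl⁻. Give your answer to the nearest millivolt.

E = (55.6/z) · log₁₀([Cl⁻]_out/[Cl⁻]_in) with z = -1.
For an anion, dividing by z = -1 reverses the sign.
= (55.6/-1) · log₁₀(126/38.1) = -55.60 · log₁₀(3.307)
= -55.60 · (0.5194) = -28.88 mV

-29 mV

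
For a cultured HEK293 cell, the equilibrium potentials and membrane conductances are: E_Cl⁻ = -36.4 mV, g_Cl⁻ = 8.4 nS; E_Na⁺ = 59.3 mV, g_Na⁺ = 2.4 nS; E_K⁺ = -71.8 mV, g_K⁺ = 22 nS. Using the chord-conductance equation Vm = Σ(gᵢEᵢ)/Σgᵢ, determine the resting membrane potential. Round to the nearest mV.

Σ gᵢEᵢ = 8.4·(-36.4) + 2.4·(59.3) + 22·(-71.8) = -1743.04
Σ gᵢ = 8.4 + 2.4 + 22 = 32.8
Vm = -1743.04 / 32.8 = -53.14 mV

-53 mV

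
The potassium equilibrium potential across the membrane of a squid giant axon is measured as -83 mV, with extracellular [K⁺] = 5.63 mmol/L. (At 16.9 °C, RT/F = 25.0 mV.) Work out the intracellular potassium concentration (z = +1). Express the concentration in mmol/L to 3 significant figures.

156 mmol/L

Nernst: E = (25.0/1) · ln([out]/[in]), so ln([out]/[in]) = -83.0 × 1 / 25.0 = -3.3200.
[out]/[in] = e^(-3.3200) = 0.03615.
[in] = 5.63 / 0.03615 = 155.7 mmol/L.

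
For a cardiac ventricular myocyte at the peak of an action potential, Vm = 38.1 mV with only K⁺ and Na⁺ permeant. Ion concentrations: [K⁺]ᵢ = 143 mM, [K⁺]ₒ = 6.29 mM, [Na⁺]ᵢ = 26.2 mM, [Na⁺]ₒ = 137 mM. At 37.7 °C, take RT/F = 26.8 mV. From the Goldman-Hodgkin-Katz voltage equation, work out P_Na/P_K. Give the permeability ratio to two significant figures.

21

Let α = P_Na/P_K. GHK: Vm = 26.8·ln[(Kₒ + α·Naₒ)/(Kᵢ + α·Naᵢ)].
e^(Vm/26.8) = e^(38.1/26.8) = 4.1439
So 4.1439·(Kᵢ + α·Naᵢ) = Kₒ + α·Naₒ → α = (4.1439·143.0 − 6.29) / (137.0 − 4.1439·26.2)
α = (592.6 − 6.29) / (137.0 − 108.6) = 586.3/28.43 = 20.62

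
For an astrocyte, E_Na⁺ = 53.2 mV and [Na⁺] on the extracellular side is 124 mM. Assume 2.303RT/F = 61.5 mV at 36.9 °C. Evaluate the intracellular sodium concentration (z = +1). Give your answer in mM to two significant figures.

17 mM

Nernst: E = (61.5/1) · log₁₀([out]/[in]), so log₁₀([out]/[in]) = 53.2 × 1 / 61.5 = 0.8650.
[out]/[in] = 10^(0.8650) = 7.329.
[in] = 124 / 7.329 = 16.92 mM.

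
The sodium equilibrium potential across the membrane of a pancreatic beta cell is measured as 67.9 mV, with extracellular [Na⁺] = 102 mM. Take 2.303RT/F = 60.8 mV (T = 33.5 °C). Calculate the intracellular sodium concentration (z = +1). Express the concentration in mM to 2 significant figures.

Nernst: E = (60.8/1) · log₁₀([out]/[in]), so log₁₀([out]/[in]) = 67.9 × 1 / 60.8 = 1.1168.
[out]/[in] = 10^(1.1168) = 13.09.
[in] = 102 / 13.09 = 7.795 mM.

7.8 mM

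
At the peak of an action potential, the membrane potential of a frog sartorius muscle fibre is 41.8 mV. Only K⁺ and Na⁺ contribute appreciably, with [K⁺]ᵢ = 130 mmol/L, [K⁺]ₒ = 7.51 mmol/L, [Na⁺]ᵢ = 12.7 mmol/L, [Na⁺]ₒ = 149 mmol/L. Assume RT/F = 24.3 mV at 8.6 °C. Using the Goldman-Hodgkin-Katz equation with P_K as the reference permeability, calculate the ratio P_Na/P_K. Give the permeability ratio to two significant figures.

9.2

Let α = P_Na/P_K. GHK: Vm = 24.3·ln[(Kₒ + α·Naₒ)/(Kᵢ + α·Naᵢ)].
e^(Vm/24.3) = e^(41.8/24.3) = 5.5854
So 5.5854·(Kᵢ + α·Naᵢ) = Kₒ + α·Naₒ → α = (5.5854·130.0 − 7.51) / (149.0 − 5.5854·12.7)
α = (726.1 − 7.51) / (149.0 − 70.94) = 718.6/78.06 = 9.205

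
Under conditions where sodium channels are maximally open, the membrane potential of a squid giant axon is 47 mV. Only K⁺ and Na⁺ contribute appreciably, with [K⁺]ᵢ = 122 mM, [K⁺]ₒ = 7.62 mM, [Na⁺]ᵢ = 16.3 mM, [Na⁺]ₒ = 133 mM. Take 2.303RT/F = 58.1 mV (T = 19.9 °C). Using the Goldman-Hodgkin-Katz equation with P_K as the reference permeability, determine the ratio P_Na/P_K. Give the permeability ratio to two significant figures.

Let α = P_Na/P_K. GHK: Vm = 58.1·log₁₀[(Kₒ + α·Naₒ)/(Kᵢ + α·Naᵢ)].
10^(Vm/58.1) = 10^(47.0/58.1) = 6.441
So 6.441·(Kᵢ + α·Naᵢ) = Kₒ + α·Naₒ → α = (6.441·122.0 − 7.62) / (133.0 − 6.441·16.3)
α = (785.8 − 7.62) / (133.0 − 105) = 778.2/28.01 = 27.78

28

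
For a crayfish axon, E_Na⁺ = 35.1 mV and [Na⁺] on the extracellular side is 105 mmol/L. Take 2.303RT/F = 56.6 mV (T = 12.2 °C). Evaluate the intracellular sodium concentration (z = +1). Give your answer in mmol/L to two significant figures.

Nernst: E = (56.6/1) · log₁₀([out]/[in]), so log₁₀([out]/[in]) = 35.1 × 1 / 56.6 = 0.6201.
[out]/[in] = 10^(0.6201) = 4.17.
[in] = 105 / 4.17 = 25.18 mmol/L.

25 mmol/L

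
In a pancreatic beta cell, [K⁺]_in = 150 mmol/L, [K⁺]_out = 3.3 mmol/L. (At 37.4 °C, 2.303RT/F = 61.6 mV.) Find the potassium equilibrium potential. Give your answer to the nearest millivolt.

E = (61.6/z) · log₁₀([K⁺]_out/[K⁺]_in) with z = +1.
= (61.6/1) · log₁₀(3.3/150) = 61.60 · log₁₀(0.022)
= 61.60 · (-1.6576) = -102.11 mV

-102 mV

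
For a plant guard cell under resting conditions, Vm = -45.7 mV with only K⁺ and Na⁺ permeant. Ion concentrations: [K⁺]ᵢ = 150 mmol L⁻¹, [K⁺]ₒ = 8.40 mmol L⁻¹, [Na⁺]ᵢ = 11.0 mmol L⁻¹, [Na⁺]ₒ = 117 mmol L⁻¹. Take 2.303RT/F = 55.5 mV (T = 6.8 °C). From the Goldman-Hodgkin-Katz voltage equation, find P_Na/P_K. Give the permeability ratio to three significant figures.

Let α = P_Na/P_K. GHK: Vm = 55.5·log₁₀[(Kₒ + α·Naₒ)/(Kᵢ + α·Naᵢ)].
10^(Vm/55.5) = 10^(-45.7/55.5) = 0.15017
So 0.15017·(Kᵢ + α·Naᵢ) = Kₒ + α·Naₒ → α = (0.15017·150.0 − 8.4) / (117.0 − 0.15017·11.0)
α = (22.53 − 8.4) / (117.0 − 1.652) = 14.13/115.3 = 0.1225

0.122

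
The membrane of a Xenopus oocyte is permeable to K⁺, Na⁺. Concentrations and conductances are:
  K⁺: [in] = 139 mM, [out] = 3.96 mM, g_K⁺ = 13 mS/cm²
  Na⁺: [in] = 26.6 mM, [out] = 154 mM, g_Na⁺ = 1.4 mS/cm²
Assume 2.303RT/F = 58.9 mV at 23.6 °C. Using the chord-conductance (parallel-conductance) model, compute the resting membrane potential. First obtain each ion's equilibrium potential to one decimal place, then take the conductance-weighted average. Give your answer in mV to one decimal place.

-77.8 mV

E_K⁺ = (58.9/1)·log₁₀(3.96/139) = -91.0 mV
E_Na⁺ = (58.9/1)·log₁₀(154/26.6) = 44.9 mV
Vm = (Σ gᵢEᵢ)/(Σ gᵢ) = (13·-91.0 + 1.4·44.9) / (13 + 1.4)
= -1120.14 / 14.4 = -77.79 mV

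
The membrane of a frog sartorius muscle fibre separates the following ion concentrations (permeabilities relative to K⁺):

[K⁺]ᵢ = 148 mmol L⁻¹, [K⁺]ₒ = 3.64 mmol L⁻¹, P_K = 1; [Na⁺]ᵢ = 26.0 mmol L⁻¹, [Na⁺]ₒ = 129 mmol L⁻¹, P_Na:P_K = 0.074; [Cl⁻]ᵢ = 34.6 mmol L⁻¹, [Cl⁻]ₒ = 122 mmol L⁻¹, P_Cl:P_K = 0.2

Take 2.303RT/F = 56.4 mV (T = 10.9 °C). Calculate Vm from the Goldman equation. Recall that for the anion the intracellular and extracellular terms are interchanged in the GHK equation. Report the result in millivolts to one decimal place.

-52.9 mV

Vm = 56.4 · log₁₀[(Σ P·[cation]ₒ + Σ P·[anion]ᵢ) / (Σ P·[cation]ᵢ + Σ P·[anion]ₒ)]
Numerator = 1×3.64 + 0.074×129 + 0.2×34.6 = 20.11
Denominator = 1×148 + 0.074×26.0 + 0.2×122 = 174.3
Vm = 56.4 · log₁₀(0.11534) = 56.4 × (-0.9380) = -52.90 mV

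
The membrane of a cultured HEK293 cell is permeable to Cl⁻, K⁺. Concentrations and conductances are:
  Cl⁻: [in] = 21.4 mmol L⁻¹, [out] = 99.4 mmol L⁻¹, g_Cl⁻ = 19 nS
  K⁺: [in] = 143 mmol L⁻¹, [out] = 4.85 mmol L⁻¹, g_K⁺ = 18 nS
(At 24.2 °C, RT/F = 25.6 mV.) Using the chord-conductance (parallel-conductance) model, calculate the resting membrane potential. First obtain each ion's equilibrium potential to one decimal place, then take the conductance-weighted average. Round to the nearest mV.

-62 mV

E_Cl⁻ = (25.6/-1)·ln(99.4/21.4) = -39.3 mV
E_K⁺ = (25.6/1)·ln(4.85/143) = -86.6 mV
Vm = (Σ gᵢEᵢ)/(Σ gᵢ) = (19·-39.3 + 18·-86.6) / (19 + 18)
= -2305.50 / 37 = -62.31 mV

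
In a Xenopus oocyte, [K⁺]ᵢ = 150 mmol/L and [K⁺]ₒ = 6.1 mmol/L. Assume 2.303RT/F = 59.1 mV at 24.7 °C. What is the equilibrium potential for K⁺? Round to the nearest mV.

-82 mV

E = (59.1/z) · log₁₀([K⁺]_out/[K⁺]_in) with z = +1.
= (59.1/1) · log₁₀(6.1/150) = 59.10 · log₁₀(0.04067)
= 59.10 · (-1.3908) = -82.19 mV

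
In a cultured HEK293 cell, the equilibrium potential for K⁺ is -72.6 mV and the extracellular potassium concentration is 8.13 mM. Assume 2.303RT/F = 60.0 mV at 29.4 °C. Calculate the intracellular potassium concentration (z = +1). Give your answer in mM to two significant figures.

Nernst: E = (60.0/1) · log₁₀([out]/[in]), so log₁₀([out]/[in]) = -72.6 × 1 / 60.0 = -1.2100.
[out]/[in] = 10^(-1.2100) = 0.06166.
[in] = 8.13 / 0.06166 = 131.9 mM.

130 mM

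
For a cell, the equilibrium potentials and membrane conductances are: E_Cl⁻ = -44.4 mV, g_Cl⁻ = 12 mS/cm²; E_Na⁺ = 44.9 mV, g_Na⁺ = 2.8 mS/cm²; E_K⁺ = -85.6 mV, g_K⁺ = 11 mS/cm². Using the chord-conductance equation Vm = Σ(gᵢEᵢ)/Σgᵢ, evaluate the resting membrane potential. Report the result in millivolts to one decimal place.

-52.3 mV

Σ gᵢEᵢ = 12·(-44.4) + 2.8·(44.9) + 11·(-85.6) = -1348.68
Σ gᵢ = 12 + 2.8 + 11 = 25.8
Vm = -1348.68 / 25.8 = -52.27 mV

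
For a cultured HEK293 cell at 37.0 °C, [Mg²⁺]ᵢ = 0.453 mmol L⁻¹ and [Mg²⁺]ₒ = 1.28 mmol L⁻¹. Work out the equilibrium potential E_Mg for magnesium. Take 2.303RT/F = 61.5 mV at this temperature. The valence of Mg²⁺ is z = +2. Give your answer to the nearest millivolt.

14 mV

E = (61.5/z) · log₁₀([Mg²⁺]_out/[Mg²⁺]_in) with z = +2.
= (61.5/2) · log₁₀(1.28/0.453) = 30.75 · log₁₀(2.826)
= 30.75 · (0.4511) = 13.87 mV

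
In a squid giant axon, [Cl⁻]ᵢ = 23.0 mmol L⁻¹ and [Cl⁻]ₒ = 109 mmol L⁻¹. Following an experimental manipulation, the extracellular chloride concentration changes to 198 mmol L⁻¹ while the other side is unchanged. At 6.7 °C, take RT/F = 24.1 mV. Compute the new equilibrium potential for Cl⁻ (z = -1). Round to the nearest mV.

-52 mV

After the shift: [Cl⁻]_out = 198, [Cl⁻]_in = 23.0 mmol L⁻¹.
E_new = (24.1/-1)·ln(198/23.0) = -24.10 · (2.1528) = -51.88 mV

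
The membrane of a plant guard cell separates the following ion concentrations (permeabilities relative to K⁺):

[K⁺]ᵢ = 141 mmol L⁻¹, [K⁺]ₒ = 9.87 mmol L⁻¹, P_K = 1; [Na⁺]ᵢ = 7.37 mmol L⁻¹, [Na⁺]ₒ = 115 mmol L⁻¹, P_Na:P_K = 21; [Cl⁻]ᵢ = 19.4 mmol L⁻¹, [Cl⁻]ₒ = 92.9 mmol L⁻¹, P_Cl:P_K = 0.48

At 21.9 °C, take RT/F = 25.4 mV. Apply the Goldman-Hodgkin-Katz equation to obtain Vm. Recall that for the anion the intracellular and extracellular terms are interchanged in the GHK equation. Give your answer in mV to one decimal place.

Vm = 25.4 · ln[(Σ P·[cation]ₒ + Σ P·[anion]ᵢ) / (Σ P·[cation]ᵢ + Σ P·[anion]ₒ)]
Numerator = 1×9.87 + 21×115 + 0.48×19.4 = 2434
Denominator = 1×141 + 21×7.37 + 0.48×92.9 = 340.4
Vm = 25.4 · ln(7.1517) = 25.4 × (1.9674) = 49.97 mV

50.0 mV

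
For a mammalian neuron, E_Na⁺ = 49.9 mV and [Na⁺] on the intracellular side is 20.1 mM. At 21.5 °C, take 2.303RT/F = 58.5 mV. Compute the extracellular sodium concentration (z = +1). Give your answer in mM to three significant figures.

Nernst: E = (58.5/1) · log₁₀([out]/[in]), so log₁₀([out]/[in]) = 49.9 × 1 / 58.5 = 0.8530.
[out]/[in] = 10^(0.8530) = 7.128.
[out] = 7.128 × 20.1 = 143.3 mM.

143 mM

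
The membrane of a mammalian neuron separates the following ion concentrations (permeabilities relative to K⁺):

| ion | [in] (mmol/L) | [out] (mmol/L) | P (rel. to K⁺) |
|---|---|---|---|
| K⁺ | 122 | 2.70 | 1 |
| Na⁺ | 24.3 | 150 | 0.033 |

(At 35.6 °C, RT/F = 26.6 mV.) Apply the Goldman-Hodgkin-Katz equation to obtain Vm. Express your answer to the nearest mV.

-74 mV

Vm = 26.6 · ln[(Σ P·[cation]ₒ + Σ P·[anion]ᵢ) / (Σ P·[cation]ᵢ + Σ P·[anion]ₒ)]
Numerator = 1×2.70 + 0.033×150 = 7.65
Denominator = 1×122 + 0.033×24.3 = 122.8
Vm = 26.6 · ln(0.062295) = 26.6 × (-2.7759) = -73.84 mV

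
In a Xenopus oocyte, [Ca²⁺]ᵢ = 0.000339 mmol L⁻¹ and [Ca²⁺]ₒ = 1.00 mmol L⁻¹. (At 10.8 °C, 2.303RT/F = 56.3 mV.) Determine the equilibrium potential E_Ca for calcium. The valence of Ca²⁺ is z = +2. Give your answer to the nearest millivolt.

E = (56.3/z) · log₁₀([Ca²⁺]_out/[Ca²⁺]_in) with z = +2.
= (56.3/2) · log₁₀(1.00/0.000339) = 28.15 · log₁₀(2950)
= 28.15 · (3.4698) = 97.67 mV

98 mV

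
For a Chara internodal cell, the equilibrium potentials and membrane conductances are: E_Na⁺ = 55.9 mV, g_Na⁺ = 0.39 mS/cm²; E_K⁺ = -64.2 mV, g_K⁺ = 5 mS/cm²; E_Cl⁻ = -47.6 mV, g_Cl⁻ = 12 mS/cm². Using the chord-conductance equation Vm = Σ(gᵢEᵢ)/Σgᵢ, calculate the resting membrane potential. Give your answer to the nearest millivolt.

-50 mV

Σ gᵢEᵢ = 0.39·(55.9) + 5·(-64.2) + 12·(-47.6) = -870.40
Σ gᵢ = 0.39 + 5 + 12 = 17.39
Vm = -870.40 / 17.39 = -50.05 mV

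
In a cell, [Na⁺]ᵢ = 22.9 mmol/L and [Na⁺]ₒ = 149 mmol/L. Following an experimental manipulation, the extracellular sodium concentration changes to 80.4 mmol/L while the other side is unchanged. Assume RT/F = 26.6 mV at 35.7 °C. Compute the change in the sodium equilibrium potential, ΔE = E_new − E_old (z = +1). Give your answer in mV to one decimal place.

-16.4 mV

E_old = (26.6/1)·ln(149/22.9) = 49.82 mV
E_new = (26.6/1)·ln(80.4/22.9) = 33.41 mV
ΔE = 33.41 − (49.82) = -16.41 mV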